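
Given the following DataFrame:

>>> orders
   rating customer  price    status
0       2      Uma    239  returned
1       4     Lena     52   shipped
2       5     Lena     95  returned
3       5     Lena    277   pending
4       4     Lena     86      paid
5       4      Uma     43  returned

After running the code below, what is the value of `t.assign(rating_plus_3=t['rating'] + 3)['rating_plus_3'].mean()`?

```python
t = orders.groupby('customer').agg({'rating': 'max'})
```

7.5

group by customer, max of rating:
          rating
customer        
Lena           5
Uma            4
add column rating_plus_3 = t['rating'] + 3:
          rating  rating_plus_3
customer                       
Lena           5              8
Uma            4              7
Finally, mean of column 'rating_plus_3' = 7.5.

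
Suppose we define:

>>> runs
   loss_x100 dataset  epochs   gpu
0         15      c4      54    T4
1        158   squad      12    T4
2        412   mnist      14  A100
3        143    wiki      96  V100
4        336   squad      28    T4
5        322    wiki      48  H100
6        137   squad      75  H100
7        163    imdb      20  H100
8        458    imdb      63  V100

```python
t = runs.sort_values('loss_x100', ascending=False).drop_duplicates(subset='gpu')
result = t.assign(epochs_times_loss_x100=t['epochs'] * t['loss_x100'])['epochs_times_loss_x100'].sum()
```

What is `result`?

59486

sort by loss_x100 descending:
   loss_x100 dataset  epochs   gpu
8        458    imdb      63  V100
2        412   mnist      14  A100
4        336   squad      28    T4
5        322    wiki      48  H100
7        163    imdb      20  H100
1        158   squad      12    T4
3        143    wiki      96  V100
6        137   squad      75  H100
0         15      c4      54    T4
drop duplicate gpu (keep=first):
   loss_x100 dataset  epochs   gpu
8        458    imdb      63  V100
2        412   mnist      14  A100
4        336   squad      28    T4
5        322    wiki      48  H100
add column epochs_times_loss_x100 = t['epochs'] * t['loss_x100']:
   loss_x100 dataset  epochs   gpu  epochs_times_loss_x100
8        458    imdb      63  V100                   28854
2        412   mnist      14  A100                    5768
4        336   squad      28    T4                    9408
5        322    wiki      48  H100                   15456
Hence 59486.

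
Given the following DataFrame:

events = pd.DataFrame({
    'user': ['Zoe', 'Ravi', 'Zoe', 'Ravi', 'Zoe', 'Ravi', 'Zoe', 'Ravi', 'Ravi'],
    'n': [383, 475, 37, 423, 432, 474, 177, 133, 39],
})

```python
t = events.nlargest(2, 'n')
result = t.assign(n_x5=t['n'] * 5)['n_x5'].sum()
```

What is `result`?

take 2 rows with largest n:
   user    n
1  Ravi  475
5  Ravi  474
add column n_x5 = t['n'] * 5:
   user    n  n_x5
1  Ravi  475  2375
5  Ravi  474  2370

4745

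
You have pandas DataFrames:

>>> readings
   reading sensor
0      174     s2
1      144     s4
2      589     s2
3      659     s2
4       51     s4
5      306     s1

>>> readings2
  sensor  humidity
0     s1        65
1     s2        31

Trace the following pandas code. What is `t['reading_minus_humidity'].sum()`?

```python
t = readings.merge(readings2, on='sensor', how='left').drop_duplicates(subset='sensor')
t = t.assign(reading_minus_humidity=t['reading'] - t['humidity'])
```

384.0

merge on 'sensor' (how='left') → 6 rows:
   reading sensor  humidity
0      174     s2      31.0
1      144     s4       NaN
2      589     s2      31.0
3      659     s2      31.0
4       51     s4       NaN
5      306     s1      65.0
drop duplicate sensor (keep=first):
   reading sensor  humidity
0      174     s2      31.0
1      144     s4       NaN
5      306     s1      65.0
add column reading_minus_humidity = t['reading'] - t['humidity']:
   reading sensor  humidity  reading_minus_humidity
0      174     s2      31.0                   143.0
1      144     s4       NaN                     NaN
5      306     s1      65.0                   241.0
Then the sum of column 'reading_minus_humidity': 384.0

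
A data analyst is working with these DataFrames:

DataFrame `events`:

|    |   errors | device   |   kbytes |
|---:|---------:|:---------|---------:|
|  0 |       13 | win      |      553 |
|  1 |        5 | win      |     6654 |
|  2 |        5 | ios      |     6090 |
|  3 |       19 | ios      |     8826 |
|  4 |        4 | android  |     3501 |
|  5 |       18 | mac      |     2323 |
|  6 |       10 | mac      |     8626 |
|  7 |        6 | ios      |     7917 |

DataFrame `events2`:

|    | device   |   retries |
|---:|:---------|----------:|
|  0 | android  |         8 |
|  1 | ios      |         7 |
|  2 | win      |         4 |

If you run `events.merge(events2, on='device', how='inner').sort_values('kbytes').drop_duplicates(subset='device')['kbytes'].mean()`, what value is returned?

merge on 'device' (how='inner') → 6 rows:
   errors   device  kbytes  retries
0      13      win     553        4
1       5      win    6654        4
2       5      ios    6090        7
3      19      ios    8826        7
4       4  android    3501        8
5       6      ios    7917        7
sort by kbytes:
   errors   device  kbytes  retries
0      13      win     553        4
4       4  android    3501        8
2       5      ios    6090        7
1       5      win    6654        4
5       6      ios    7917        7
3      19      ios    8826        7
drop duplicate device (keep=first):
   errors   device  kbytes  retries
0      13      win     553        4
4       4  android    3501        8
2       5      ios    6090        7
The mean of column 'kbytes' is 3381.33333333.

3381.33333333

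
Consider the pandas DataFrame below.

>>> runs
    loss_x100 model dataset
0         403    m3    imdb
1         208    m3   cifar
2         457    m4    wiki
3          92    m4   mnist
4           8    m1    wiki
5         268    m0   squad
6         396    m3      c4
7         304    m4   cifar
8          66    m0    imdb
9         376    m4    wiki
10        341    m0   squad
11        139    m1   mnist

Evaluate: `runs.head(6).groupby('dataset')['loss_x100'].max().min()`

92

take first 6 rows:
   loss_x100 model dataset
0        403    m3    imdb
1        208    m3   cifar
2        457    m4    wiki
3         92    m4   mnist
4          8    m1    wiki
5        268    m0   squad
group by dataset, max of loss_x100:
dataset
cifar    208
imdb     403
mnist     92
squad    268
wiki     457
Name: loss_x100, dtype: int64
Taking the min of the resulting series gives 92.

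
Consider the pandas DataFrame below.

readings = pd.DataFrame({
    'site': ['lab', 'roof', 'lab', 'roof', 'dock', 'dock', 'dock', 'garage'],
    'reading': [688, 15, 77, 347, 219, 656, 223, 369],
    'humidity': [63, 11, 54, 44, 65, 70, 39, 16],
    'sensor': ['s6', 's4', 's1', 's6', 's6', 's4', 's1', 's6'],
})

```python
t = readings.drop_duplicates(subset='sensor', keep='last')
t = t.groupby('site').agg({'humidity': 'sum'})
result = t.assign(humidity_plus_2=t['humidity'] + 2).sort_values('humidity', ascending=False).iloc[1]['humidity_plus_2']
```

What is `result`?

drop duplicate sensor (keep=last):
     site  reading  humidity sensor
5    dock      656        70     s4
6    dock      223        39     s1
7  garage      369        16     s6
group by site, sum of humidity:
        humidity
site            
dock         109
garage        16
add column humidity_plus_2 = t['humidity'] + 2:
        humidity  humidity_plus_2
site                             
dock         109              111
garage        16               18
sort by humidity descending:
        humidity  humidity_plus_2
site                             
dock         109              111
garage        16               18
Reading off the value at position 1, column 'humidity_plus_2', we get 18.

18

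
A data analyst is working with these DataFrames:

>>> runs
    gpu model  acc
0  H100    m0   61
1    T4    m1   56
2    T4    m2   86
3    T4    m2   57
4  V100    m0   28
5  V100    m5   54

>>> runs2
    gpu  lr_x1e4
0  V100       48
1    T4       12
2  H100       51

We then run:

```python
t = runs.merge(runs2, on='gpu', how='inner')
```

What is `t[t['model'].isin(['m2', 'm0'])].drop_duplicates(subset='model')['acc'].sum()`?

merge on 'gpu' (how='inner') → 6 rows:
    gpu model  acc  lr_x1e4
0  H100    m0   61       51
1    T4    m1   56       12
2    T4    m2   86       12
3    T4    m2   57       12
4  V100    m0   28       48
5  V100    m5   54       48
filter rows where model in ['m2', 'm0']:
    gpu model  acc  lr_x1e4
0  H100    m0   61       51
2    T4    m2   86       12
3    T4    m2   57       12
4  V100    m0   28       48
drop duplicate model (keep=first):
    gpu model  acc  lr_x1e4
0  H100    m0   61       51
2    T4    m2   86       12
Then the sum of column 'acc': 147

147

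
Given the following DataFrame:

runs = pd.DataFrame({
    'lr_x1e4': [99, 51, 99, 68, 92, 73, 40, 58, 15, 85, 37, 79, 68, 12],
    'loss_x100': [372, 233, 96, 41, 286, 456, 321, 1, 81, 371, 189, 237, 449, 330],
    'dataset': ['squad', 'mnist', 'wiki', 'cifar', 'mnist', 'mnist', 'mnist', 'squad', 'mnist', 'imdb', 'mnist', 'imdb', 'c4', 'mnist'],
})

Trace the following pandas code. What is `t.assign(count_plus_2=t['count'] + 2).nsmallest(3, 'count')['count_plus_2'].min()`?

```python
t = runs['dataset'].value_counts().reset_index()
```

value_counts of dataset:
dataset
mnist    7
squad    2
imdb     2
wiki     1
cifar    1
c4       1
Name: count, dtype: int64
reset_index():
  dataset  count
0   mnist      7
1   squad      2
2    imdb      2
3    wiki      1
4   cifar      1
5      c4      1
add column count_plus_2 = t['count'] + 2:
  dataset  count  count_plus_2
0   mnist      7             9
1   squad      2             4
2    imdb      2             4
3    wiki      1             3
4   cifar      1             3
5      c4      1             3
take 3 rows with smallest count:
  dataset  count  count_plus_2
3    wiki      1             3
4   cifar      1             3
5      c4      1             3
Hence 3.

3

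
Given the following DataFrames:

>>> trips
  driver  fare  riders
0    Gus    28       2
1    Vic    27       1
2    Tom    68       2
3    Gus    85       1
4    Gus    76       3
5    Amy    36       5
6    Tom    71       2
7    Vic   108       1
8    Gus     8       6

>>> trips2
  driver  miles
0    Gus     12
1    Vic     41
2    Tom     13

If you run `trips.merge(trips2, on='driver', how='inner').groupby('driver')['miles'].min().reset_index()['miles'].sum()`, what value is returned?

66

merge on 'driver' (how='inner') → 8 rows:
  driver  fare  riders  miles
0    Gus    28       2     12
1    Vic    27       1     41
2    Tom    68       2     13
3    Gus    85       1     12
4    Gus    76       3     12
5    Tom    71       2     13
6    Vic   108       1     41
7    Gus     8       6     12
group by driver, min of miles:
driver
Gus    12
Tom    13
Vic    41
Name: miles, dtype: int64
reset_index():
  driver  miles
0    Gus     12
1    Tom     13
2    Vic     41
Finally, sum of column 'miles' = 66.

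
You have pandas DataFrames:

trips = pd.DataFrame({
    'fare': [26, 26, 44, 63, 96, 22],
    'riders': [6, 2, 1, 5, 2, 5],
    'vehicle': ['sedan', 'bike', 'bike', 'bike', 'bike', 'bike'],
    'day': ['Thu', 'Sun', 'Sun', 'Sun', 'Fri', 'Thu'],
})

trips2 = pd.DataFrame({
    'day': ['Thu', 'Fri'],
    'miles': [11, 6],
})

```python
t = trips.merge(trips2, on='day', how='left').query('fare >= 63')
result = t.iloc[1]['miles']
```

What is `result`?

merge on 'day' (how='left') → 6 rows:
   fare  riders vehicle  day  miles
0    26       6   sedan  Thu   11.0
1    26       2    bike  Sun    NaN
2    44       1    bike  Sun    NaN
3    63       5    bike  Sun    NaN
4    96       2    bike  Fri    6.0
5    22       5    bike  Thu   11.0
filter rows where fare >= 63:
   fare  riders vehicle  day  miles
3    63       5    bike  Sun    NaN
4    96       2    bike  Fri    6.0
Hence 6.0.

6.0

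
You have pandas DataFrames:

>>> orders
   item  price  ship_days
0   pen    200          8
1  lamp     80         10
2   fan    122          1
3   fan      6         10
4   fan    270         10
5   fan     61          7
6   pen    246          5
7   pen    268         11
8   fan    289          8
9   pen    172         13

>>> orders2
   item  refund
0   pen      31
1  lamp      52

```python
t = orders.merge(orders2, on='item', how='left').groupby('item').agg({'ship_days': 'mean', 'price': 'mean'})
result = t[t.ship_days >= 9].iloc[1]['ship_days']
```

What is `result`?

9.25

merge on 'item' (how='left') → 10 rows:
   item  price  ship_days  refund
0   pen    200          8    31.0
1  lamp     80         10    52.0
2   fan    122          1     NaN
3   fan      6         10     NaN
4   fan    270         10     NaN
5   fan     61          7     NaN
6   pen    246          5    31.0
7   pen    268         11    31.0
8   fan    289          8     NaN
9   pen    172         13    31.0
group by item: mean(ship_days), mean(price):
      ship_days  price
item                  
fan        7.20  149.6
lamp      10.00   80.0
pen        9.25  221.5
filter rows where ship_days >= 9:
      ship_days  price
item                  
lamp      10.00   80.0
pen        9.25  221.5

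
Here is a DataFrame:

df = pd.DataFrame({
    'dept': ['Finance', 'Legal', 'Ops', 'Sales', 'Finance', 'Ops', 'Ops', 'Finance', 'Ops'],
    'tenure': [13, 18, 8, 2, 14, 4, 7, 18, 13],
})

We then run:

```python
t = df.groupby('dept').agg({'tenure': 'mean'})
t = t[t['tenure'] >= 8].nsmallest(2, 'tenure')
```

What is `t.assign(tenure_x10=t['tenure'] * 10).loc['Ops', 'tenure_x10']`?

80.0

group by dept, mean of tenure:
         tenure
dept           
Finance    15.0
Legal      18.0
Ops         8.0
Sales       2.0
filter rows where tenure >= 8:
         tenure
dept           
Finance    15.0
Legal      18.0
Ops         8.0
take 2 rows with smallest tenure:
         tenure
dept           
Ops         8.0
Finance    15.0
add column tenure_x10 = t['tenure'] * 10:
         tenure  tenure_x10
dept                       
Ops         8.0        80.0
Finance    15.0       150.0
Hence 80.0.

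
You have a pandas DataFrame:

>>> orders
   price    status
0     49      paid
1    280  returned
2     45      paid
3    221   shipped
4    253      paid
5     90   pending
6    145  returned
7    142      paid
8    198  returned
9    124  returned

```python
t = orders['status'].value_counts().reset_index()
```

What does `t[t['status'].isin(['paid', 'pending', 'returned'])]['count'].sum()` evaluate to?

9

value_counts of status:
status
paid        4
returned    4
shipped     1
pending     1
Name: count, dtype: int64
reset_index():
     status  count
0      paid      4
1  returned      4
2   shipped      1
3   pending      1
filter rows where status in ['paid', 'pending', 'returned']:
     status  count
0      paid      4
1  returned      4
3   pending      1
Reading off the sum of column 'count', we get 9.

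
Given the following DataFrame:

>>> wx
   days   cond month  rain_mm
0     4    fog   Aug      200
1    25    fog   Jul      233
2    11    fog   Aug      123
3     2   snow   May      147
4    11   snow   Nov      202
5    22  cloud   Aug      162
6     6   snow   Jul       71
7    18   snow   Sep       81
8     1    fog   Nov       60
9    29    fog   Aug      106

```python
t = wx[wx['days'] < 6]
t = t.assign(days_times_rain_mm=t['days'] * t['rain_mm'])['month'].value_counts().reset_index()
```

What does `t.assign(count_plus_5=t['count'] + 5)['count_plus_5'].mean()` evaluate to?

6.0

filter rows where days < 6:
   days  cond month  rain_mm
0     4   fog   Aug      200
3     2  snow   May      147
8     1   fog   Nov       60
add column days_times_rain_mm = t['days'] * t['rain_mm']:
   days  cond month  rain_mm  days_times_rain_mm
0     4   fog   Aug      200                 800
3     2  snow   May      147                 294
8     1   fog   Nov       60                  60
value_counts of month:
month
Aug    1
May    1
Nov    1
Name: count, dtype: int64
reset_index():
  month  count
0   Aug      1
1   May      1
2   Nov      1
add column count_plus_5 = t['count'] + 5:
  month  count  count_plus_5
0   Aug      1             6
1   May      1             6
2   Nov      1             6
Hence 6.0.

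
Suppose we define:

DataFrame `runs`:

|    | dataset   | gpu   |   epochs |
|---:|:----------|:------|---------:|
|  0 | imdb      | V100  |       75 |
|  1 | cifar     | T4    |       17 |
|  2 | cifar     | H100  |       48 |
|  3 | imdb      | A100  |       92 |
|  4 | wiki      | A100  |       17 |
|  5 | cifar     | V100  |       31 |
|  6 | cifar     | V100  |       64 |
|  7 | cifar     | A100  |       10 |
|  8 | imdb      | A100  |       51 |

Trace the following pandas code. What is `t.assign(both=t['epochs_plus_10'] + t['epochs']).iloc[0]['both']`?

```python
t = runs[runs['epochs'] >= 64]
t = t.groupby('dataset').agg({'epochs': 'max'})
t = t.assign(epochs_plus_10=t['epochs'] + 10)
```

filter rows where epochs >= 64:
  dataset   gpu  epochs
0    imdb  V100      75
3    imdb  A100      92
6   cifar  V100      64
group by dataset, max of epochs:
         epochs
dataset        
cifar        64
imdb         92
add column epochs_plus_10 = t['epochs'] + 10:
         epochs  epochs_plus_10
dataset                        
cifar        64              74
imdb         92             102
add column both = t['epochs_plus_10'] + t['epochs']:
         epochs  epochs_plus_10  both
dataset                              
cifar        64              74   138
imdb         92             102   194
Finally, value at position 0, column 'both' = 138.

138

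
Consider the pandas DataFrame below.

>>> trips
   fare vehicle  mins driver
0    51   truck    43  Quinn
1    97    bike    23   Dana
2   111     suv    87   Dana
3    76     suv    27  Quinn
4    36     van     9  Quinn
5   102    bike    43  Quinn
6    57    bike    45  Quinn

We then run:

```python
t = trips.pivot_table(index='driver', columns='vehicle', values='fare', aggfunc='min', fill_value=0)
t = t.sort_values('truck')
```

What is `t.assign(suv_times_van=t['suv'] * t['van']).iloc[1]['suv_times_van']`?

pivot: rows=driver, cols=vehicle, min(fare):
vehicle  bike  suv  truck  van
driver                        
Dana       97  111      0    0
Quinn      57   76     51   36
sort by truck:
vehicle  bike  suv  truck  van
driver                        
Dana       97  111      0    0
Quinn      57   76     51   36
add column suv_times_van = t['suv'] * t['van']:
vehicle  bike  suv  truck  van  suv_times_van
driver                                       
Dana       97  111      0    0              0
Quinn      57   76     51   36           2736
Then the value at position 1, column 'suv_times_van': 2736

2736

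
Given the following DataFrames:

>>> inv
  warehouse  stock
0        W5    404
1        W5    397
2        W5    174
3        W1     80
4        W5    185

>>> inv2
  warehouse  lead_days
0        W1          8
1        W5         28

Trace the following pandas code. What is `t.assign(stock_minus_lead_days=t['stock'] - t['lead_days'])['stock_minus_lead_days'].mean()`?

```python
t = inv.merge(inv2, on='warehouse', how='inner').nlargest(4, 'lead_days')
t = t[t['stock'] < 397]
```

151.5

merge on 'warehouse' (how='inner') → 5 rows:
  warehouse  stock  lead_days
0        W5    404         28
1        W5    397         28
2        W5    174         28
3        W1     80          8
4        W5    185         28
take 4 rows with largest lead_days:
  warehouse  stock  lead_days
0        W5    404         28
1        W5    397         28
2        W5    174         28
4        W5    185         28
filter rows where stock < 397:
  warehouse  stock  lead_days
2        W5    174         28
4        W5    185         28
add column stock_minus_lead_days = t['stock'] - t['lead_days']:
  warehouse  stock  lead_days  stock_minus_lead_days
2        W5    174         28                    146
4        W5    185         28                    157
mean of column 'stock_minus_lead_days' → 151.5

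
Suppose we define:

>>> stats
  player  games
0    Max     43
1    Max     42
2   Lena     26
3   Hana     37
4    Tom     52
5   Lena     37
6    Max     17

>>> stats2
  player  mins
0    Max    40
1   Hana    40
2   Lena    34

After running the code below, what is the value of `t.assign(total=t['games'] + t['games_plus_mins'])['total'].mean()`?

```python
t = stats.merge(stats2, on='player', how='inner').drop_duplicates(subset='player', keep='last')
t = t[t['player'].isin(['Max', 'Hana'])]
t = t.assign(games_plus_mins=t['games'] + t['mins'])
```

merge on 'player' (how='inner') → 6 rows:
  player  games  mins
0    Max     43    40
1    Max     42    40
2   Lena     26    34
3   Hana     37    40
4   Lena     37    34
5    Max     17    40
drop duplicate player (keep=last):
  player  games  mins
3   Hana     37    40
4   Lena     37    34
5    Max     17    40
filter rows where player in ['Max', 'Hana']:
  player  games  mins
3   Hana     37    40
5    Max     17    40
add column games_plus_mins = t['games'] + t['mins']:
  player  games  mins  games_plus_mins
3   Hana     37    40               77
5    Max     17    40               57
add column total = t['games'] + t['games_plus_mins']:
  player  games  mins  games_plus_mins  total
3   Hana     37    40               77    114
5    Max     17    40               57     74
Then the mean of column 'total': 94.0

94.0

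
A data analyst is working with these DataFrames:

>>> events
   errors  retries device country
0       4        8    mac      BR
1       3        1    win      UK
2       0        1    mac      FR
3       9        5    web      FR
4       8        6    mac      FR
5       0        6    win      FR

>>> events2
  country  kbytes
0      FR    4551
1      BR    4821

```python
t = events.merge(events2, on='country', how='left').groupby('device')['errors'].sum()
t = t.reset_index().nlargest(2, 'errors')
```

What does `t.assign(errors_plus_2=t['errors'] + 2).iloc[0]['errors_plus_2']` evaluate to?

merge on 'country' (how='left') → 6 rows:
   errors  retries device country  kbytes
0       4        8    mac      BR  4821.0
1       3        1    win      UK     NaN
2       0        1    mac      FR  4551.0
3       9        5    web      FR  4551.0
4       8        6    mac      FR  4551.0
5       0        6    win      FR  4551.0
group by device, sum of errors:
device
mac    12
web     9
win     3
Name: errors, dtype: int64
reset_index():
  device  errors
0    mac      12
1    web       9
2    win       3
take 2 rows with largest errors:
  device  errors
0    mac      12
1    web       9
add column errors_plus_2 = t['errors'] + 2:
  device  errors  errors_plus_2
0    mac      12             14
1    web       9             11
value at position 0, column 'errors_plus_2' → 14

14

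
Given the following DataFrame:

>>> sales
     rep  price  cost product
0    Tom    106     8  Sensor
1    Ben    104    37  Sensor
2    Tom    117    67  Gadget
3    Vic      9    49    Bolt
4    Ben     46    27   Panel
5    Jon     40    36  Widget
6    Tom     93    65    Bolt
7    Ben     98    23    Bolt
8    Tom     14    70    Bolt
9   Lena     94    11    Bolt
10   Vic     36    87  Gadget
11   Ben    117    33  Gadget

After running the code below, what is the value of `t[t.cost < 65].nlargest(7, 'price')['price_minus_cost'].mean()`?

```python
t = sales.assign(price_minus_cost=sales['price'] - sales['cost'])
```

61.4285714286

add column price_minus_cost = sales['price'] - sales['cost']:
     rep  price  cost product  price_minus_cost
0    Tom    106     8  Sensor                98
1    Ben    104    37  Sensor                67
2    Tom    117    67  Gadget                50
3    Vic      9    49    Bolt               -40
4    Ben     46    27   Panel                19
5    Jon     40    36  Widget                 4
6    Tom     93    65    Bolt                28
7    Ben     98    23    Bolt                75
8    Tom     14    70    Bolt               -56
9   Lena     94    11    Bolt                83
10   Vic     36    87  Gadget               -51
11   Ben    117    33  Gadget                84
filter rows where cost < 65:
     rep  price  cost product  price_minus_cost
0    Tom    106     8  Sensor                98
1    Ben    104    37  Sensor                67
3    Vic      9    49    Bolt               -40
4    Ben     46    27   Panel                19
5    Jon     40    36  Widget                 4
7    Ben     98    23    Bolt                75
9   Lena     94    11    Bolt                83
11   Ben    117    33  Gadget                84
take 7 rows with largest price:
     rep  price  cost product  price_minus_cost
11   Ben    117    33  Gadget                84
0    Tom    106     8  Sensor                98
1    Ben    104    37  Sensor                67
7    Ben     98    23    Bolt                75
9   Lena     94    11    Bolt                83
4    Ben     46    27   Panel                19
5    Jon     40    36  Widget                 4
So mean() = 61.4285714286.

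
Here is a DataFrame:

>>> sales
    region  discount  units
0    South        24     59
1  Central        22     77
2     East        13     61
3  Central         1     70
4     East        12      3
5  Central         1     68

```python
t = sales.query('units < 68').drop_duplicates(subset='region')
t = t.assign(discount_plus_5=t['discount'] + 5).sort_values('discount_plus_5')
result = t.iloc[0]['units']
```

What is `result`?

61

filter rows where units < 68:
  region  discount  units
0  South        24     59
2   East        13     61
4   East        12      3
drop duplicate region (keep=first):
  region  discount  units
0  South        24     59
2   East        13     61
add column discount_plus_5 = t['discount'] + 5:
  region  discount  units  discount_plus_5
0  South        24     59               29
2   East        13     61               18
sort by discount_plus_5:
  region  discount  units  discount_plus_5
2   East        13     61               18
0  South        24     59               29
Then the value at position 0, column 'units': 61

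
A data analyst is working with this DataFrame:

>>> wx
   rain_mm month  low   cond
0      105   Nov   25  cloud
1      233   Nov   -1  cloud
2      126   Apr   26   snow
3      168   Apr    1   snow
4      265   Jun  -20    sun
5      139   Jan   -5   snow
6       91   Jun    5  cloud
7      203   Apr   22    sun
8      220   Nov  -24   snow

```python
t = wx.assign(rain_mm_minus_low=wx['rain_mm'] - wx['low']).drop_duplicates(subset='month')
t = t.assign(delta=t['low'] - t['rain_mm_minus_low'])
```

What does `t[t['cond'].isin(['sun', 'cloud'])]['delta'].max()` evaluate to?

add column rain_mm_minus_low = wx['rain_mm'] - wx['low']:
   rain_mm month  low   cond  rain_mm_minus_low
0      105   Nov   25  cloud                 80
1      233   Nov   -1  cloud                234
2      126   Apr   26   snow                100
3      168   Apr    1   snow                167
4      265   Jun  -20    sun                285
5      139   Jan   -5   snow                144
6       91   Jun    5  cloud                 86
7      203   Apr   22    sun                181
8      220   Nov  -24   snow                244
drop duplicate month (keep=first):
   rain_mm month  low   cond  rain_mm_minus_low
0      105   Nov   25  cloud                 80
2      126   Apr   26   snow                100
4      265   Jun  -20    sun                285
5      139   Jan   -5   snow                144
add column delta = t['low'] - t['rain_mm_minus_low']:
   rain_mm month  low   cond  rain_mm_minus_low  delta
0      105   Nov   25  cloud                 80    -55
2      126   Apr   26   snow                100    -74
4      265   Jun  -20    sun                285   -305
5      139   Jan   -5   snow                144   -149
filter rows where cond in ['sun', 'cloud']:
   rain_mm month  low   cond  rain_mm_minus_low  delta
0      105   Nov   25  cloud                 80    -55
4      265   Jun  -20    sun                285   -305
Reading off the max of column 'delta', we get -55.

-55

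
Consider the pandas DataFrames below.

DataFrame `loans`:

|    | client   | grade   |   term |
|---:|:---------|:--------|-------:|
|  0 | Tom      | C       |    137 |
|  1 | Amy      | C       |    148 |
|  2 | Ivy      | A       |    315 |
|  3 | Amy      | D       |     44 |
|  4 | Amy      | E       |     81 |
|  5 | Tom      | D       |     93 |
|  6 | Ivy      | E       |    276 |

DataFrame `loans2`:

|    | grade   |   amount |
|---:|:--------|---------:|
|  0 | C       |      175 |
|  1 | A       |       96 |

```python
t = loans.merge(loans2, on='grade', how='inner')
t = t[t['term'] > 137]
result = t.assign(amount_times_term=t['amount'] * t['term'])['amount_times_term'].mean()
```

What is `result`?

merge on 'grade' (how='inner') → 3 rows:
  client grade  term  amount
0    Tom     C   137     175
1    Amy     C   148     175
2    Ivy     A   315      96
filter rows where term > 137:
  client grade  term  amount
1    Amy     C   148     175
2    Ivy     A   315      96
add column amount_times_term = t['amount'] * t['term']:
  client grade  term  amount  amount_times_term
1    Amy     C   148     175              25900
2    Ivy     A   315      96              30240

28070.0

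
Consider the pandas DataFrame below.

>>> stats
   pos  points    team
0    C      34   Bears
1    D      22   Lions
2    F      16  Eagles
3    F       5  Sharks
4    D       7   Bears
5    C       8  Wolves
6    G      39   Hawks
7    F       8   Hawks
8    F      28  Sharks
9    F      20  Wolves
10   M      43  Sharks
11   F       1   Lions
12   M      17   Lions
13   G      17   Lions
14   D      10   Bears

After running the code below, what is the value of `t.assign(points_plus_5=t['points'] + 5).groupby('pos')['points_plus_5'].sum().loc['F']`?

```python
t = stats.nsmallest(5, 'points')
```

29

take 5 rows with smallest points:
   pos  points    team
11   F       1   Lions
3    F       5  Sharks
4    D       7   Bears
5    C       8  Wolves
7    F       8   Hawks
add column points_plus_5 = t['points'] + 5:
   pos  points    team  points_plus_5
11   F       1   Lions              6
3    F       5  Sharks             10
4    D       7   Bears             12
5    C       8  Wolves             13
7    F       8   Hawks             13
group by pos, sum of points_plus_5:
pos
C    13
D    12
F    29
Name: points_plus_5, dtype: int64
Reading off the value at index 'F', we get 29.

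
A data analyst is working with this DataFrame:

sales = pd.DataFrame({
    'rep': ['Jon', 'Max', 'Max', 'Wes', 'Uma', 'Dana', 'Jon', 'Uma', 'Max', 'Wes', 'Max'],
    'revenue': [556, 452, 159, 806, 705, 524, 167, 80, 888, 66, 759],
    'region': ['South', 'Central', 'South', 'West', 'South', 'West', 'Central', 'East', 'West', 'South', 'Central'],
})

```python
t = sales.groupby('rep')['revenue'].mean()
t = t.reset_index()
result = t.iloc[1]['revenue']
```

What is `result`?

group by rep, mean of revenue:
rep
Dana    524.0
Jon     361.5
Max     564.5
Uma     392.5
Wes     436.0
Name: revenue, dtype: float64
reset_index():
    rep  revenue
0  Dana    524.0
1   Jon    361.5
2   Max    564.5
3   Uma    392.5
4   Wes    436.0
So iloc[1]['revenue'] = 361.5.

361.5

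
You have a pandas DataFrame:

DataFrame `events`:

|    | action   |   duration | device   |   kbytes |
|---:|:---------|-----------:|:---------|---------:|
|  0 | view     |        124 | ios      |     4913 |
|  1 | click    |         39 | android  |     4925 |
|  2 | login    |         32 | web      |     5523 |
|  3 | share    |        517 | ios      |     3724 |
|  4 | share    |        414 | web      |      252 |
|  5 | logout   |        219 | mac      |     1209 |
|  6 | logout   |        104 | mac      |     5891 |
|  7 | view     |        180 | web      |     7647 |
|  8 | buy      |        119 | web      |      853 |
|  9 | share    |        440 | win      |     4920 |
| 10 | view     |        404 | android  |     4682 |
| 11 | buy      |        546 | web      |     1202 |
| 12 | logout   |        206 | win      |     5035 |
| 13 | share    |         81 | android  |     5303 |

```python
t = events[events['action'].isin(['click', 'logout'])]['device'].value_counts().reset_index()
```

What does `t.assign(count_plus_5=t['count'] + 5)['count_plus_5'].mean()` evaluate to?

6.33333333333

filter rows where action in ['click', 'logout']:
    action  duration   device  kbytes
1    click        39  android    4925
5   logout       219      mac    1209
6   logout       104      mac    5891
12  logout       206      win    5035
value_counts of device:
device
mac        2
android    1
win        1
Name: count, dtype: int64
reset_index():
    device  count
0      mac      2
1  android      1
2      win      1
add column count_plus_5 = t['count'] + 5:
    device  count  count_plus_5
0      mac      2             7
1  android      1             6
2      win      1             6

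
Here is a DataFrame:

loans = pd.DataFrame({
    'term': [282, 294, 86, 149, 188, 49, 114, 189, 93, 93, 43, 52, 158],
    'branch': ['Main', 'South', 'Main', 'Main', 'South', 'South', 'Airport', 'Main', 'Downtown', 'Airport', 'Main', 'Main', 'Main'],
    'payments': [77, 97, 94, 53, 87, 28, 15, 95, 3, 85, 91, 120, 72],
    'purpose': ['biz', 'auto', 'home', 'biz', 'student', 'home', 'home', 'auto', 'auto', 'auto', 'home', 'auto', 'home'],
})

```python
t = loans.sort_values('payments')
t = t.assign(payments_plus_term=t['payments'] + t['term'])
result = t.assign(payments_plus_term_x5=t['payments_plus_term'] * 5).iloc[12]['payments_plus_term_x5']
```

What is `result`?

860

sort by payments:
    term    branch  payments  purpose
8     93  Downtown         3     auto
6    114   Airport        15     home
5     49     South        28     home
3    149      Main        53      biz
12   158      Main        72     home
0    282      Main        77      biz
9     93   Airport        85     auto
4    188     South        87  student
10    43      Main        91     home
2     86      Main        94     home
7    189      Main        95     auto
1    294     South        97     auto
11    52      Main       120     auto
add column payments_plus_term = t['payments'] + t['term']:
    term    branch  payments  purpose  payments_plus_term
8     93  Downtown         3     auto                  96
6    114   Airport        15     home                 129
5     49     South        28     home                  77
3    149      Main        53      biz                 202
12   158      Main        72     home                 230
0    282      Main        77      biz                 359
9     93   Airport        85     auto                 178
4    188     South        87  student                 275
10    43      Main        91     home                 134
2     86      Main        94     home                 180
7    189      Main        95     auto                 284
1    294     South        97     auto                 391
11    52      Main       120     auto                 172
add column payments_plus_term_x5 = t['payments_plus_term'] * 5:
    term    branch  payments  purpose  payments_plus_term  payments_plus_term_x5
8     93  Downtown         3     auto                  96                    480
6    114   Airport        15     home                 129                    645
5     49     South        28     home                  77                    385
3    149      Main        53      biz                 202                   1010
12   158      Main        72     home                 230                   1150
0    282      Main        77      biz                 359                   1795
9     93   Airport        85     auto                 178                    890
4    188     South        87  student                 275                   1375
10    43      Main        91     home                 134                    670
2     86      Main        94     home                 180                    900
7    189      Main        95     auto                 284                   1420
1    294     South        97     auto                 391                   1955
11    52      Main       120     auto                 172                    860
Finally, value at position 12, column 'payments_plus_term_x5' = 860.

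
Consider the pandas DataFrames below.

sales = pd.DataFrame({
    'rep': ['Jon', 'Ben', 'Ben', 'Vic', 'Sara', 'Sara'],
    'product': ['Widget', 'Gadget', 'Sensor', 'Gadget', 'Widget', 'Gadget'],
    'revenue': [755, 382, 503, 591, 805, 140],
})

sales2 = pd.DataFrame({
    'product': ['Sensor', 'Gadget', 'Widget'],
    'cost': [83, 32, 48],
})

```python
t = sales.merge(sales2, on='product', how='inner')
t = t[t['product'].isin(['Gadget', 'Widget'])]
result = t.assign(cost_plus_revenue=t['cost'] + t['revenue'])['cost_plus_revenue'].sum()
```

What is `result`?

2865

merge on 'product' (how='inner') → 6 rows:
    rep product  revenue  cost
0   Jon  Widget      755    48
1   Ben  Gadget      382    32
2   Ben  Sensor      503    83
3   Vic  Gadget      591    32
4  Sara  Widget      805    48
5  Sara  Gadget      140    32
filter rows where product in ['Gadget', 'Widget']:
    rep product  revenue  cost
0   Jon  Widget      755    48
1   Ben  Gadget      382    32
3   Vic  Gadget      591    32
4  Sara  Widget      805    48
5  Sara  Gadget      140    32
add column cost_plus_revenue = t['cost'] + t['revenue']:
    rep product  revenue  cost  cost_plus_revenue
0   Jon  Widget      755    48                803
1   Ben  Gadget      382    32                414
3   Vic  Gadget      591    32                623
4  Sara  Widget      805    48                853
5  Sara  Gadget      140    32                172
The sum of column 'cost_plus_revenue' is 2865.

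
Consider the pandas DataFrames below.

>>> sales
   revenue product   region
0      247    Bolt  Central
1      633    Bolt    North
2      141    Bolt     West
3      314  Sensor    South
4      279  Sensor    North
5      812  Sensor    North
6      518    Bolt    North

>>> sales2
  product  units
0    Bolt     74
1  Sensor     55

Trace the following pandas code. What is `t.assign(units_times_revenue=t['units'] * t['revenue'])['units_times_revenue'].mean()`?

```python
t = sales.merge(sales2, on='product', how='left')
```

27308.7142857

merge on 'product' (how='left') → 7 rows:
   revenue product   region  units
0      247    Bolt  Central     74
1      633    Bolt    North     74
2      141    Bolt     West     74
3      314  Sensor    South     55
4      279  Sensor    North     55
5      812  Sensor    North     55
6      518    Bolt    North     74
add column units_times_revenue = t['units'] * t['revenue']:
   revenue product   region  units  units_times_revenue
0      247    Bolt  Central     74                18278
1      633    Bolt    North     74                46842
2      141    Bolt     West     74                10434
3      314  Sensor    South     55                17270
4      279  Sensor    North     55                15345
5      812  Sensor    North     55                44660
6      518    Bolt    North     74                38332
Then the mean of column 'units_times_revenue': 27308.7142857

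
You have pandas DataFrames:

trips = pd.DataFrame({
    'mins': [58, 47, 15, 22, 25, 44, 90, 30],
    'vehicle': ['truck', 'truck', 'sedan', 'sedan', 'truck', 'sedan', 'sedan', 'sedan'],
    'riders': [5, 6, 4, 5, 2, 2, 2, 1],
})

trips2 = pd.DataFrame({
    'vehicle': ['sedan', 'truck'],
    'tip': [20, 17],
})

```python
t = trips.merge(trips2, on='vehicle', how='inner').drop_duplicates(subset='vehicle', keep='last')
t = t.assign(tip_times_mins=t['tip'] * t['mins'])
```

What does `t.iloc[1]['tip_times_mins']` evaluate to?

merge on 'vehicle' (how='inner') → 8 rows:
   mins vehicle  riders  tip
0    58   truck       5   17
1    47   truck       6   17
2    15   sedan       4   20
3    22   sedan       5   20
4    25   truck       2   17
5    44   sedan       2   20
6    90   sedan       2   20
7    30   sedan       1   20
drop duplicate vehicle (keep=last):
   mins vehicle  riders  tip
4    25   truck       2   17
7    30   sedan       1   20
add column tip_times_mins = t['tip'] * t['mins']:
   mins vehicle  riders  tip  tip_times_mins
4    25   truck       2   17             425
7    30   sedan       1   20             600
Taking the value at position 1, column 'tip_times_mins' gives 600.

600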